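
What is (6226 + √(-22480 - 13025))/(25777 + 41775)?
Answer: 3113/33776 + 3*I*√3945/67552 ≈ 0.092166 + 0.0027894*I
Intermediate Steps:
(6226 + √(-22480 - 13025))/(25777 + 41775) = (6226 + √(-35505))/67552 = (6226 + 3*I*√3945)*(1/67552) = 3113/33776 + 3*I*√3945/67552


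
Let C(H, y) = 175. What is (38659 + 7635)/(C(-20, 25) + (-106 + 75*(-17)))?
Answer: -23147/603 ≈ -38.386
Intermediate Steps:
(38659 + 7635)/(C(-20, 25) + (-106 + 75*(-17))) = (38659 + 7635)/(175 + (-106 + 75*(-17))) = 46294/(175 + (-106 - 1275)) = 46294/(175 - 1381) = 46294/(-1206) = 46294*(-1/1206) = -23147/603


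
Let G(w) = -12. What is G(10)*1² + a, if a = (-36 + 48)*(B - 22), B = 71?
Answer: 576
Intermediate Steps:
a = 588 (a = (-36 + 48)*(71 - 22) = 12*49 = 588)
G(10)*1² + a = -12*1² + 588 = -12*1 + 588 = -12 + 588 = 576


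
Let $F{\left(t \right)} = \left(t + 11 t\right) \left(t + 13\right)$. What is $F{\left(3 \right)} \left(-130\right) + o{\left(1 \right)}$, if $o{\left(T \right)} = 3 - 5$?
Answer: $-74882$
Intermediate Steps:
$o{\left(T \right)} = -2$
$F{\left(t \right)} = 12 t \left(13 + t\right)$
$F{\left(3 \right)} \left(-130\right) + o{\left(1 \right)} = 12 \cdot 3 \left(13 + 3\right) \left(-130\right) - 2 = 12 \cdot 3 \cdot 16 \left(-130\right) - 2 = 576 \left(-130\right) - 2 = -74880 - 2 = -74882$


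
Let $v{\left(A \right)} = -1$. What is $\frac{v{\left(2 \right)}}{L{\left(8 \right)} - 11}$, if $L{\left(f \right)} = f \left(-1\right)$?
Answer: $\frac{1}{19} \approx 0.052632$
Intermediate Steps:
$L{\left(f \right)} = - f$
$\frac{v{\left(2 \right)}}{L{\left(8 \right)} - 11} = - \frac{1}{\left(-1\right) 8 - 11} = - \frac{1}{-8 - 11} = - \frac{1}{-19} = \left(-1\right) \left(- \frac{1}{19}\right) = \frac{1}{19}$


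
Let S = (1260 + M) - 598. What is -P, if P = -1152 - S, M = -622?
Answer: 1192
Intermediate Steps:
S = 40 (S = (1260 - 622) - 598 = 638 - 598 = 40)
P = -1192 (P = -1152 - 1*40 = -1152 - 40 = -1192)
-P = -1*(-1192) = 1192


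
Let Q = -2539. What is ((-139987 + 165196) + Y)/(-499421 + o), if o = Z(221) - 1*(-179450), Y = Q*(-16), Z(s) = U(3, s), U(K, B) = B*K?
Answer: -65833/319308 ≈ -0.20617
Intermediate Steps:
Z(s) = 3*s (Z(s) = s*3 = 3*s)
Y = 40624 (Y = -2539*(-16) = 40624)
o = 180113 (o = 3*221 - 1*(-179450) = 663 + 179450 = 180113)
((-139987 + 165196) + Y)/(-499421 + o) = ((-139987 + 165196) + 40624)/(-499421 + 180113) = (25209 + 40624)/(-319308) = 65833*(-1/319308) = -65833/319308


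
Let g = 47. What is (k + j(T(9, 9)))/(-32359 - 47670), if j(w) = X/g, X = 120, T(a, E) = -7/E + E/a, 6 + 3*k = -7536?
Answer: 618/19693 ≈ 0.031382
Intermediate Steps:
k = -2514 (k = -2 + (⅓)*(-7536) = -2 - 2512 = -2514)
j(w) = 120/47
(k + j(T(9, 9)))/(-32359 - 47670) = (-2514 + 120/47)/(-32359 - 47670) = -118038/47/(-80029) = -118038/47*(-1/80029) = 618/19693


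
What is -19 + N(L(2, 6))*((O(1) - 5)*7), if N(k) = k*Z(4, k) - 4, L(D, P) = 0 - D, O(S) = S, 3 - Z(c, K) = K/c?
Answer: 289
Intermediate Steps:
Z(c, K) = 3 - K/c
L(D, P) = -D
N(k) = -4 + k*(3 - k/4) (N(k) = k*(3 - 1*k/4) - 4 = k*(3 - 1*k*¼) - 4 = k*(3 - k/4) - 4 = -4 + k*(3 - k/4))
-19 + N(L(2, 6))*((O(1) - 5)*7) = -19 + (-4 - (-1*2)*(-12 - 1*2)/4)*((1 - 5)*7) = -19 + (-4 - ¼*(-2)*(-12 - 2))*(-4*7) = -19 + (-4 - ¼*(-2)*(-14))*(-28) = -19 + (-4 - 7)*(-28) = -19 - 11*(-28) = -19 + 308 = 289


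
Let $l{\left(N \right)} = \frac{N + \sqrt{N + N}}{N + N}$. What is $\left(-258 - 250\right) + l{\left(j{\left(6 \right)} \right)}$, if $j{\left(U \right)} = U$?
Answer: $- \frac{1015}{2} + \frac{\sqrt{3}}{6} \approx -507.21$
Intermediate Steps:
$l{\left(N \right)} = \frac{N + \sqrt{2} \sqrt{N}}{2 N}$ ($l{\left(N \right)} = \frac{N + \sqrt{2 N}}{2 N} = \left(N + \sqrt{2} \sqrt{N}\right) \frac{1}{2 N} = \frac{N + \sqrt{2} \sqrt{N}}{2 N}$)
$\left(-258 - 250\right) + l{\left(j{\left(6 \right)} \right)} = \left(-258 - 250\right) + \left(\frac{1}{2} + \frac{\sqrt{2}}{2 \sqrt{6}}\right) = -508 + \left(\frac{1}{2} + \frac{\sqrt{2} \frac{\sqrt{6}}{6}}{2}\right) = -508 + \left(\frac{1}{2} + \frac{\sqrt{3}}{6}\right) = - \frac{1015}{2} + \frac{\sqrt{3}}{6}$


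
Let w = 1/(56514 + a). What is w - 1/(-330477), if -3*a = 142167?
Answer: 339602/3015602625 ≈ 0.00011261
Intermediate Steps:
a = -47389 (a = -⅓*142167 = -47389)
w = 1/9125 (w = 1/(56514 - 47389) = 1/9125 ≈ 0.00010959)
w - 1/(-330477) = 1/9125 - 1/(-330477) = 1/9125 - 1*(-1/330477) = 1/9125 + 1/330477 = 339602/3015602625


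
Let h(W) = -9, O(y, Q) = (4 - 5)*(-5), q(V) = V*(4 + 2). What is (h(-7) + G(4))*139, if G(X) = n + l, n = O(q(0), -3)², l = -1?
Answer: 2085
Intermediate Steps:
q(V) = 6*V (q(V) = V*6 = 6*V)
O(y, Q) = 5 (O(y, Q) = -1*(-5) = 5)
n = 25 (n = 5² = 25)
G(X) = 24 (G(X) = 25 - 1 = 24)
(h(-7) + G(4))*139 = (-9 + 24)*139 = 15*139 = 2085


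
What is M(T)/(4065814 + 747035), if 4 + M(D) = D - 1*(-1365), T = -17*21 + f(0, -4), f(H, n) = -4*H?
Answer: 1004/4812849 ≈ 0.00020861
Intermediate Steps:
T = -357 (T = -17*21 - 4*0 = -357 + 0 = -357)
M(D) = 1361 + D (M(D) = -4 + (D - 1*(-1365)) = -4 + (D + 1365) = -4 + (1365 + D) = 1361 + D)
M(T)/(4065814 + 747035) = (1361 - 357)/(4065814 + 747035) = 1004/4812849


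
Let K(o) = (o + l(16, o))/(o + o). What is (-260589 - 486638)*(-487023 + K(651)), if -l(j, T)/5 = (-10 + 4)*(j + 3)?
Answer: 157939558964525/434 ≈ 3.6392e+11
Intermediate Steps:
l(j, T) = 90 + 30*j (l(j, T) = -5*(-10 + 4)*(j + 3) = -(-30)*(3 + j) = -5*(-18 - 6*j) = 90 + 30*j)
K(o) = (570 + o)/(2*o) (K(o) = (o + (90 + 30*16))/(o + o) = (o + (90 + 480))/((2*o)) = (o + 570)*(1/(2*o)) = (570 + o)*(1/(2*o)) = (570 + o)/(2*o))
(-260589 - 486638)*(-487023 + K(651)) = (-260589 - 486638)*(-487023 + (½)*(570 + 651)/651) = -747227*(-487023 + (½)*(1/651)*1221) = -747227*(-487023 + 407/434) = -747227*(-211367575/434) = 157939558964525/434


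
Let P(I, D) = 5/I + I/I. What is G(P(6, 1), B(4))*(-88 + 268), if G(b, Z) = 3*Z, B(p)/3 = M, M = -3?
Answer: -4860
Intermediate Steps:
P(I, D) = 1 + 5/I (P(I, D) = 5/I + 1 = 1 + 5/I)
B(p) = -9 (B(p) = 3*(-3) = -9)
G(P(6, 1), B(4))*(-88 + 268) = (3*(-9))*(-88 + 268) = -27*180 = -4860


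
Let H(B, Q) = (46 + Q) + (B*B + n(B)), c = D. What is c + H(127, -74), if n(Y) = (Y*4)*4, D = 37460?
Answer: 55593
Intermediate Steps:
c = 37460
n(Y) = 16*Y (n(Y) = (4*Y)*4 = 16*Y)
H(B, Q) = 46 + Q + B**2 + 16*B (H(B, Q) = (46 + Q) + (B*B + 16*B) = (46 + Q) + (B**2 + 16*B) = 46 + Q + B**2 + 16*B)
c + H(127, -74) = 37460 + (46 - 74 + 127**2 + 16*127) = 37460 + (46 - 74 + 16129 + 2032) = 37460 + 18133 = 55593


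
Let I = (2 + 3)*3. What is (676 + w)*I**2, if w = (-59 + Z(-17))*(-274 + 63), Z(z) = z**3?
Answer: 236197800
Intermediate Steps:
I = 15 (I = 5*3 = 15)
w = 1049092 (w = (-59 + (-17)**3)*(-274 + 63) = (-59 - 4913)*(-211) = -4972*(-211) = 1049092)
(676 + w)*I**2 = (676 + 1049092)*15**2 = 1049768*225 = 236197800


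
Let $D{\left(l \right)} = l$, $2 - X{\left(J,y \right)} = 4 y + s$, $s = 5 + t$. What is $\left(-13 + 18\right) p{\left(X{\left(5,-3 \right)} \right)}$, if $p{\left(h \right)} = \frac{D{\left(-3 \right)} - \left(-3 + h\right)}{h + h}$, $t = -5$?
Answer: $- \frac{5}{2} \approx -2.5$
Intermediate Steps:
$s = 0$ ($s = 5 - 5 = 0$)
$X{\left(J,y \right)} = 2 - 4 y$ ($X{\left(J,y \right)} = 2 - \left(4 y + 0\right) = 2 - 4 y$)
$p{\left(h \right)} = - \frac{1}{2}$ ($p{\left(h \right)} = \frac{-3 - \left(-3 + h\right)}{h + h} = \frac{\left(-1\right) h}{2 h} = - h \frac{1}{2 h} = - \frac{1}{2}$)
$\left(-13 + 18\right) p{\left(X{\left(5,-3 \right)} \right)} = \left(-13 + 18\right) \left(- \frac{1}{2}\right) = 5 \left(- \frac{1}{2}\right) = - \frac{5}{2}$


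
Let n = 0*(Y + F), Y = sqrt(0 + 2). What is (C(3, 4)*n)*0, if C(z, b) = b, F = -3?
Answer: 0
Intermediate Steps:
Y = sqrt(2) ≈ 1.4142
n = 0 (n = 0*(sqrt(2) - 3) = 0*(-3 + sqrt(2)) = 0)
(C(3, 4)*n)*0 = (4*0)*0 = 0*0 = 0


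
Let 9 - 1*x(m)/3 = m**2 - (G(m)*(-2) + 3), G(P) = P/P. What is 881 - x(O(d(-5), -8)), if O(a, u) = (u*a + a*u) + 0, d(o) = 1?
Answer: 1619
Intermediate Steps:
G(P) = 1
O(a, u) = 2*a*u (O(a, u) = (a*u + a*u) + 0 = 2*a*u + 0 = 2*a*u)
x(m) = 30 - 3*m**2 (x(m) = 27 - 3*(m**2 - (1*(-2) + 3)) = 27 - 3*(m**2 - (-2 + 3)) = 27 - 3*(m**2 - 1*1) = 27 - 3*(m**2 - 1) = 27 - 3*(-1 + m**2) = 27 + (3 - 3*m**2) = 30 - 3*m**2)
881 - x(O(d(-5), -8)) = 881 - (30 - 3*(2*1*(-8))**2) = 881 - (30 - 3*(-16)**2) = 881 - (30 - 3*256) = 881 - (30 - 768) = 881 - 1*(-738) = 881 + 738 = 1619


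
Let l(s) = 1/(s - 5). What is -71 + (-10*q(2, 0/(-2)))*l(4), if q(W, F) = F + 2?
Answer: -51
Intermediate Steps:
l(s) = 1/(-5 + s)
q(W, F) = 2 + F
-71 + (-10*q(2, 0/(-2)))*l(4) = -71 + (-10*(2 + 0/(-2)))/(-5 + 4) = -71 - 10*(2 + 0*(-½))/(-1) = -71 - 10*(2 + 0)*(-1) = -71 - 10*2*(-1) = -71 - 20*(-1) = -71 + 20 = -51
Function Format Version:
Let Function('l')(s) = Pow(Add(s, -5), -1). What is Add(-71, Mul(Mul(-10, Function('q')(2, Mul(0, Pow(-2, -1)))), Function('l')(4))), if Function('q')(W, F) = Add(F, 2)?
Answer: -51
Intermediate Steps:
Function('l')(s) = Pow(Add(-5, s), -1)
Function('q')(W, F) = Add(2, F)
Add(-71, Mul(Mul(-10, Function('q')(2, Mul(0, Pow(-2, -1)))), Function('l')(4))) = Add(-71, Mul(Mul(-10, Add(2, Mul(0, Pow(-2, -1)))), Pow(Add(-5, 4), -1))) = Add(-71, Mul(Mul(-10, Add(2, Mul(0, Rational(-1, 2)))), Pow(-1, -1))) = Add(-71, Mul(Mul(-10, Add(2, 0)), -1)) = Add(-71, Mul(Mul(-10, 2), -1)) = Add(-71, Mul(-20, -1)) = Add(-71, 20) = -51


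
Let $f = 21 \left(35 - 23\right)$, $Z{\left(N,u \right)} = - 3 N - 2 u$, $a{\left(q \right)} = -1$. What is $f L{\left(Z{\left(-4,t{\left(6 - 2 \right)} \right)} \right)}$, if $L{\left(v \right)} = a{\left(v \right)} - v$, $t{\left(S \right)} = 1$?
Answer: $-2772$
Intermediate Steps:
$L{\left(v \right)} = -1 - v$
$f = 252$ ($f = 21 \cdot 12 = 252$)
$f L{\left(Z{\left(-4,t{\left(6 - 2 \right)} \right)} \right)} = 252 \left(-1 - \left(\left(-3\right) \left(-4\right) - 2\right)\right) = 252 \left(-1 - \left(12 - 2\right)\right) = 252 \left(-1 - 10\right) = 252 \left(-11\right) = -2772$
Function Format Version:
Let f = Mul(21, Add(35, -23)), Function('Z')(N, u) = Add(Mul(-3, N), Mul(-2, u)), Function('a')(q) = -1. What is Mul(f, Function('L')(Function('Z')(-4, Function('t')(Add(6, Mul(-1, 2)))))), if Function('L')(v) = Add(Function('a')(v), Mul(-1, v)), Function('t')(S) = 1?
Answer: -2772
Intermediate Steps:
Function('L')(v) = Add(-1, Mul(-1, v))
f = 252 (f = Mul(21, 12) = 252)
Mul(f, Function('L')(Function('Z')(-4, Function('t')(Add(6, Mul(-1, 2)))))) = Mul(252, Add(-1, Mul(-1, Add(Mul(-3, -4), Mul(-2, 1))))) = Mul(252, Add(-1, Mul(-1, Add(12, -2)))) = Mul(252, Add(-1, Mul(-1, 10))) = Mul(252, Add(-1, -10)) = Mul(252, -11) = -2772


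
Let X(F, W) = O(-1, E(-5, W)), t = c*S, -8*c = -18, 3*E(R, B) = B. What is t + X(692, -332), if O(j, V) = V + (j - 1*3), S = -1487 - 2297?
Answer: -25886/3 ≈ -8628.7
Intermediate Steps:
E(R, B) = B/3
S = -3784
c = 9/4 (c = -1/8*(-18) = 9/4 ≈ 2.2500)
t = -8514 (t = (9/4)*(-3784) = -8514)
O(j, V) = -3 + V + j (O(j, V) = V + (j - 3) = V + (-3 + j) = -3 + V + j)
X(F, W) = -4 + W/3 (X(F, W) = -3 + W/3 - 1 = -4 + W/3)
t + X(692, -332) = -8514 + (-4 + (1/3)*(-332)) = -8514 + (-4 - 332/3) = -8514 - 344/3 = -25886/3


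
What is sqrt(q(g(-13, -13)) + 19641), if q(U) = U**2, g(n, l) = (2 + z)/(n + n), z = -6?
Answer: sqrt(3319333)/13 ≈ 140.15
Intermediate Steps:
g(n, l) = -2/n (g(n, l) = (2 - 6)/(n + n) = -4*1/(2*n) = -2/n)
sqrt(q(g(-13, -13)) + 19641) = sqrt((-2/(-13))**2 + 19641) = sqrt((-2*(-1/13))**2 + 19641) = sqrt((2/13)**2 + 19641) = sqrt(4/169 + 19641) = sqrt(3319333/169) = sqrt(3319333)/13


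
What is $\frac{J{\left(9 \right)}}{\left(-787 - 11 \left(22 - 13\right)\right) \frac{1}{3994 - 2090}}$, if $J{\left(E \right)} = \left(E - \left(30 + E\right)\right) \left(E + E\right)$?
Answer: $\frac{514080}{443} \approx 1160.5$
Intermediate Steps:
$J{\left(E \right)} = - 60 E$ ($J{\left(E \right)} = - 30 \cdot 2 E = - 60 E$)
$\frac{J{\left(9 \right)}}{\left(-787 - 11 \left(22 - 13\right)\right) \frac{1}{3994 - 2090}} = \frac{\left(-60\right) 9}{\left(-787 - 11 \left(22 - 13\right)\right) \frac{1}{3994 - 2090}} = - \frac{540}{\left(-787 - 99\right) \frac{1}{1904}} = - \frac{540}{\left(-886\right) \frac{1}{1904}} = - \frac{540}{- \frac{443}{952}} = \left(-540\right) \left(- \frac{952}{443}\right) = \frac{514080}{443}$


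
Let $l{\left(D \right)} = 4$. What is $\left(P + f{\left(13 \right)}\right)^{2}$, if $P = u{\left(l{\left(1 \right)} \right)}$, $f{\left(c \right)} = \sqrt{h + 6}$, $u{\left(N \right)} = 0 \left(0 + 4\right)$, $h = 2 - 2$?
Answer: $6$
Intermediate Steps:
$h = 0$ ($h = 2 - 2 = 0$)
$u{\left(N \right)} = 0$ ($u{\left(N \right)} = 0 \cdot 4 = 0$)
$f{\left(c \right)} = \sqrt{6}$ ($f{\left(c \right)} = \sqrt{0 + 6} = \sqrt{6}$)
$P = 0$
$\left(P + f{\left(13 \right)}\right)^{2} = \left(0 + \sqrt{6}\right)^{2} = \left(\sqrt{6}\right)^{2} = 6$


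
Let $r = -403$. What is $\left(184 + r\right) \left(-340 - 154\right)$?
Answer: $108186$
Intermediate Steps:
$\left(184 + r\right) \left(-340 - 154\right) = \left(184 - 403\right) \left(-340 - 154\right) = \left(-219\right) \left(-494\right) = 108186$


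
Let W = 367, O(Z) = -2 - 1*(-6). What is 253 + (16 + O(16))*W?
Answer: 7593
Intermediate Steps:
O(Z) = 4 (O(Z) = -2 + 6 = 4)
253 + (16 + O(16))*W = 253 + (16 + 4)*367 = 253 + 20*367 = 253 + 7340 = 7593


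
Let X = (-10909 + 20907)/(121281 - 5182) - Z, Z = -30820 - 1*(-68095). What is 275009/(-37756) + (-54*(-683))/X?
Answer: -1351793317681451/163392119050612 ≈ -8.2733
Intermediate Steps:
Z = 37275 (Z = -30820 + 68095 = 37275)
X = -4327580227/116099 (X = (-10909 + 20907)/(121281 - 5182) - 1*37275 = 9998/116099 - 37275 = -4327580227/116099 ≈ -37275.)
275009/(-37756) + (-54*(-683))/X = 275009/(-37756) + (-54*(-683))/(-4327580227/116099) = 275009*(-1/37756) + 36882*(-116099/4327580227) = -275009/37756 - 4281963318/4327580227 = -1351793317681451/163392119050612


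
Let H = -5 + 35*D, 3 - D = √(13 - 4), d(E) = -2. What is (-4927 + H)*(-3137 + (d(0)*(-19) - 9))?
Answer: 15328656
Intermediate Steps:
D = 0 (D = 3 - √(13 - 4) = 3 - √9 = 3 - 1*3 = 3 - 3 = 0)
H = -5 (H = -5 + 35*0 = -5 + 0 = -5)
(-4927 + H)*(-3137 + (d(0)*(-19) - 9)) = (-4927 - 5)*(-3137 + (-2*(-19) - 9)) = -4932*(-3137 + (38 - 9)) = -4932*(-3137 + 29) = -4932*(-3108) = 15328656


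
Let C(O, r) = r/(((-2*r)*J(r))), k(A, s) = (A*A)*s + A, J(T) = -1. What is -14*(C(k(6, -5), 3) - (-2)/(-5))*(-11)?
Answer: 77/5 ≈ 15.400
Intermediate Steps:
k(A, s) = A + s*A² (k(A, s) = A²*s + A = s*A² + A = A + s*A²)
C(O, r) = ½ (C(O, r) = r/((-2*r*(-1))) = r/((2*r)) = r*(1/(2*r)) = ½)
-14*(C(k(6, -5), 3) - (-2)/(-5))*(-11) = -14*(½ - (-2)/(-5))*(-11) = -14*(½ - (-2)*(-1)/5)*(-11) = -14*(½ - 2*⅕)*(-11) = -14*(½ - ⅖)*(-11) = -14*⅒*(-11) = -7/5*(-11) = 77/5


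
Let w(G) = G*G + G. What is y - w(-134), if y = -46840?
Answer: -64662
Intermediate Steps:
w(G) = G + G² (w(G) = G² + G = G + G²)
y - w(-134) = -46840 - (-134)*(1 - 134) = -46840 - (-134)*(-133) = -46840 - 1*17822 = -46840 - 17822 = -64662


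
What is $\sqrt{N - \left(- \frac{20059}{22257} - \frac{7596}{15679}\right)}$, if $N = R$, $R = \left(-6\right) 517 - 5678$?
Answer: $\frac{i \sqrt{118782764823301704869}}{116322501} \approx 93.694 i$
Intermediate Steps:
$R = -8780$ ($R = -3102 - 5678 = -8780$)
$N = -8780$
$\sqrt{N - \left(- \frac{20059}{22257} - \frac{7596}{15679}\right)} = \sqrt{-8780 - \left(- \frac{20059}{22257} - \frac{7596}{15679}\right)} = \sqrt{-8780 - - \frac{483569233}{348967503}} = \sqrt{-8780 + \left(\frac{20059}{22257} + \frac{7596}{15679}\right)} = \sqrt{-8780 + \frac{483569233}{348967503}} = \sqrt{- \frac{3063451107107}{348967503}} = \frac{i \sqrt{118782764823301704869}}{116322501}$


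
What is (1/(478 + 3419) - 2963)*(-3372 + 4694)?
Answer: -15264882820/3897 ≈ -3.9171e+6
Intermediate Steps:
(1/(478 + 3419) - 2963)*(-3372 + 4694) = (1/3897 - 2963)*1322 = -11546810/3897*1322 = -15264882820/3897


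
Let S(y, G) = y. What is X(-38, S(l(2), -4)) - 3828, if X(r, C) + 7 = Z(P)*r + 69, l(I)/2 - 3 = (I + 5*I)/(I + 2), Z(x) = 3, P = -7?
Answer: -3880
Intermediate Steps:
l(I) = 6 + 12*I/(2 + I) (l(I) = 6 + 2*((I + 5*I)/(I + 2)) = 6 + 2*((6*I)/(2 + I)) = 6 + 2*(6*I/(2 + I)) = 6 + 12*I/(2 + I))
X(r, C) = 62 + 3*r (X(r, C) = -7 + (3*r + 69) = -7 + (69 + 3*r) = 62 + 3*r)
X(-38, S(l(2), -4)) - 3828 = (62 + 3*(-38)) - 3828 = (62 - 114) - 3828 = -52 - 3828 = -3880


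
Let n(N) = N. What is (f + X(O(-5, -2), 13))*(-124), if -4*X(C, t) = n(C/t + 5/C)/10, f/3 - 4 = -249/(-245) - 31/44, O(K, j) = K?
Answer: -11269182/7007 ≈ -1608.3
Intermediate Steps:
f = 139443/10780 (f = 12 + 3*(-249/(-245) - 31/44) = 12 + 3*(-249*(-1/245) - 31*1/44) = 12 + 3*(249/245 - 31/44) = 12 + 3*(3361/10780) = 12 + 10083/10780 = 139443/10780 ≈ 12.935)
X(C, t) = -1/(8*C) - C/(40*t) (X(C, t) = -(C/t + 5/C)/(4*10) = -(5/C + C/t)/(4*10) = -(1/(2*C) + C/(10*t))/4 = -1/(8*C) - C/(40*t))
(f + X(O(-5, -2), 13))*(-124) = (139443/10780 + (-⅛/(-5) - 1/40*(-5)/13))*(-124) = (139443/10780 + (-⅛*(-⅕) - 1/40*(-5)*1/13))*(-124) = (139443/10780 + (1/40 + 1/104))*(-124) = (139443/10780 + 9/260)*(-124) = (181761/14014)*(-124) = -11269182/7007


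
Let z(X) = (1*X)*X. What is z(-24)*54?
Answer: 31104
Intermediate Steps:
z(X) = X² (z(X) = X*X = X²)
z(-24)*54 = (-24)²*54 = 576*54 = 31104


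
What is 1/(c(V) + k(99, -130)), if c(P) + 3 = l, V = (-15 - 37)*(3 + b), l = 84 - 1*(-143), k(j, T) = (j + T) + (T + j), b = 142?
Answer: 1/162 ≈ 0.0061728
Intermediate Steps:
k(j, T) = 2*T + 2*j (k(j, T) = (T + j) + (T + j) = 2*T + 2*j)
l = 227 (l = 84 + 143 = 227)
V = -7540 (V = (-15 - 37)*(3 + 142) = -52*145 = -7540)
c(P) = 224 (c(P) = -3 + 227 = 224)
1/(c(V) + k(99, -130)) = 1/(224 + (2*(-130) + 2*99)) = 1/(224 + (-260 + 198)) = 1/(224 - 62) = 1/162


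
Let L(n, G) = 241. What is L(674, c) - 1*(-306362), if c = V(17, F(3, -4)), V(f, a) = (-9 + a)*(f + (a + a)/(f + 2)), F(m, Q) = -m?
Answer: 306603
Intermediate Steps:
V(f, a) = (-9 + a)*(f + 2*a/(2 + f)) (V(f, a) = (-9 + a)*(f + (2*a)/(2 + f)) = (-9 + a)*(f + 2*a/(2 + f)))
c = -3804/19 (c = (-(-18)*3 - 18*17 - 9*17² + 2*(-1*3)² - 1*3*17² + 2*(-1*3)*17)/(2 + 17) = (-18*(-3) - 306 - 9*289 + 2*(-3)² - 3*289 + 2*(-3)*17)/19 = (54 - 306 - 2601 + 2*9 - 867 - 102)/19 = (54 - 306 - 2601 + 18 - 867 - 102)/19 = (1/19)*(-3804) = -3804/19 ≈ -200.21)
L(674, c) - 1*(-306362) = 241 - 1*(-306362) = 241 + 306362 = 306603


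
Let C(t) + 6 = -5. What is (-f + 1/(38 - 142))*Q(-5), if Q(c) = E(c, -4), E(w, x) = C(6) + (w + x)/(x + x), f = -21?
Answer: -172457/832 ≈ -207.28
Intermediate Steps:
C(t) = -11 (C(t) = -6 - 5 = -11)
E(w, x) = -11 + (w + x)/(2*x) (E(w, x) = -11 + (w + x)/(x + x) = -11 + (w + x)/((2*x)) = -11 + (w + x)*(1/(2*x)) = -11 + (w + x)/(2*x))
Q(c) = -21/2 - c/8 (Q(c) = (½)*(c - 21*(-4))/(-4) = (½)*(-¼)*(c + 84) = (½)*(-¼)*(84 + c) = -21/2 - c/8)
(-f + 1/(38 - 142))*Q(-5) = (-1*(-21) + 1/(38 - 142))*(-21/2 - ⅛*(-5)) = (21 + 1/(-104))*(-21/2 + 5/8) = (21 - 1/104)*(-79/8) = (2183/104)*(-79/8) = -172457/832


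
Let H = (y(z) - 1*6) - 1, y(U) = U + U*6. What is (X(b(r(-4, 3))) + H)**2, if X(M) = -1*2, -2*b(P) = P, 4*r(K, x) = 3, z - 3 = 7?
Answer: 3721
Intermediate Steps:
z = 10 (z = 3 + 7 = 10)
r(K, x) = 3/4 (r(K, x) = (1/4)*3 = 3/4)
y(U) = 7*U (y(U) = U + 6*U = 7*U)
b(P) = -P/2
X(M) = -2
H = 63 (H = (7*10 - 1*6) - 1 = (70 - 6) - 1 = 64 - 1 = 63)
(X(b(r(-4, 3))) + H)**2 = (-2 + 63)**2 = 61**2 = 3721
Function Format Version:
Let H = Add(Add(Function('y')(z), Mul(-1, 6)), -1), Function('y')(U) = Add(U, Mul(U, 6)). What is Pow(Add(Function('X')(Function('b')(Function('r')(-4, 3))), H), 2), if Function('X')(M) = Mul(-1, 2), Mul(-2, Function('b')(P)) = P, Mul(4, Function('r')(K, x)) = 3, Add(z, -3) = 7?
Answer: 3721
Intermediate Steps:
z = 10 (z = Add(3, 7) = 10)
Function('r')(K, x) = Rational(3, 4) (Function('r')(K, x) = Mul(Rational(1, 4), 3) = Rational(3, 4))
Function('y')(U) = Mul(7, U) (Function('y')(U) = Add(U, Mul(6, U)) = Mul(7, U))
Function('b')(P) = Mul(Rational(-1, 2), P)
Function('X')(M) = -2
H = 63 (H = Add(Add(Mul(7, 10), Mul(-1, 6)), -1) = Add(Add(70, -6), -1) = Add(64, -1) = 63)
Pow(Add(Function('X')(Function('b')(Function('r')(-4, 3))), H), 2) = Pow(Add(-2, 63), 2) = Pow(61, 2) = 3721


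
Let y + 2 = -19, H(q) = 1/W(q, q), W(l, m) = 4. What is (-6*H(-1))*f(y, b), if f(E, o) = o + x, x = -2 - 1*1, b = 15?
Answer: -18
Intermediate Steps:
H(q) = ¼ (H(q) = 1/4 = ¼)
y = -21 (y = -2 - 19 = -21)
x = -3 (x = -2 - 1 = -3)
f(E, o) = -3 + o (f(E, o) = o - 3 = -3 + o)
(-6*H(-1))*f(y, b) = (-6*¼)*(-3 + 15) = -3/2*12 = -18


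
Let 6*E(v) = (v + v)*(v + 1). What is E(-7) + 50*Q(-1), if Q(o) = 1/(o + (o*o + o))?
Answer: -36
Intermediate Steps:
E(v) = v*(1 + v)/3 (E(v) = ((v + v)*(v + 1))/6 = ((2*v)*(1 + v))/6 = (2*v*(1 + v))/6 = v*(1 + v)/3)
Q(o) = 1/(o² + 2*o) (Q(o) = 1/(o + (o² + o)) = 1/(o + (o + o²)) = 1/(o² + 2*o))
E(-7) + 50*Q(-1) = (⅓)*(-7)*(1 - 7) + 50*(1/((-1)*(2 - 1))) = (⅓)*(-7)*(-6) + 50*(-1/1) = 14 + 50*(-1*1) = 14 + 50*(-1) = 14 - 50 = -36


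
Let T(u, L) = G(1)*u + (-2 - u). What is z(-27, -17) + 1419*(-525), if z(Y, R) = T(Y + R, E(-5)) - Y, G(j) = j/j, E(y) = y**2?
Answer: -744950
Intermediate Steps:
G(j) = 1
T(u, L) = -2 (T(u, L) = 1*u + (-2 - u) = u + (-2 - u) = -2)
z(Y, R) = -2 - Y
z(-27, -17) + 1419*(-525) = (-2 - 1*(-27)) + 1419*(-525) = (-2 + 27) - 744975 = 25 - 744975 = -744950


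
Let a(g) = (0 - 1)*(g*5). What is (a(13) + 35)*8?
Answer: -240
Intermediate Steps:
a(g) = -5*g
(a(13) + 35)*8 = (-5*13 + 35)*8 = (-65 + 35)*8 = -30*8 = -240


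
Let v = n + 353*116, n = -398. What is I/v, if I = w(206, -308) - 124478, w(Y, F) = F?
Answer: -62393/20275 ≈ -3.0773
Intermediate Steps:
v = 40550 (v = -398 + 353*116 = -398 + 40948 = 40550)
I = -124786 (I = -308 - 124478 = -124786)
I/v = -124786/40550 = -124786*1/40550 = -62393/20275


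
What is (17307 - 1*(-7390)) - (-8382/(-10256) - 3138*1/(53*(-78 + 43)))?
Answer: 234904864711/9512440 ≈ 24695.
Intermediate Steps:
(17307 - 1*(-7390)) - (-8382/(-10256) - 3138*1/(53*(-78 + 43))) = (17307 + 7390) - (-8382*(-1/10256) - 3138/((-35*53))) = 24697 - (4191/5128 - 3138/(-1855)) = 24697 - (4191/5128 - 3138*(-1/1855)) = 24697 - (4191/5128 + 3138/1855) = 24697 - 1*23865969/9512440 = 24697 - 23865969/9512440 = 234904864711/9512440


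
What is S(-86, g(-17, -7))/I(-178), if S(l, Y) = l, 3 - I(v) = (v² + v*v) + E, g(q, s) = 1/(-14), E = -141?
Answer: 43/31612 ≈ 0.0013602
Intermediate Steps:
g(q, s) = -1/14
I(v) = 144 - 2*v² (I(v) = 3 - ((v² + v*v) - 141) = 3 - ((v² + v²) - 141) = 3 - (2*v² - 141) = 3 - (-141 + 2*v²) = 3 + (141 - 2*v²) = 144 - 2*v²)
S(-86, g(-17, -7))/I(-178) = -86/(144 - 2*(-178)²) = -86/(144 - 2*31684) = -86/(144 - 63368) = -86/(-63224) = -86*(-1/63224) = 43/31612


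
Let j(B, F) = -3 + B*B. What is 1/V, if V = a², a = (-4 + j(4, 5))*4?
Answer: 1/1296 ≈ 0.00077160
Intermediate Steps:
j(B, F) = -3 + B²
a = 36 (a = (-4 + (-3 + 4²))*4 = (-4 + (-3 + 16))*4 = (-4 + 13)*4 = 9*4 = 36)
V = 1296 (V = 36² = 1296)
1/V = 1/1296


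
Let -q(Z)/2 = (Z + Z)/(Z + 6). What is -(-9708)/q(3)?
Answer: -7281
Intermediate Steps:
q(Z) = -4*Z/(6 + Z) (q(Z) = -2*(Z + Z)/(Z + 6) = -2*2*Z/(6 + Z) = -4*Z/(6 + Z))
-(-9708)/q(3) = -(-9708)/((-4*3/(6 + 3))) = -(-9708)/((-4*3/9)) = -(-9708)/((-4*3*⅑)) = -(-9708)/(-4/3) = -(-9708)*(-3)/4 = -1618*9/2 = -7281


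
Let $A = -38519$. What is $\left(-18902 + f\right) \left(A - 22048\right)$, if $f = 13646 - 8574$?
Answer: $837641610$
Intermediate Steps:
$f = 5072$
$\left(-18902 + f\right) \left(A - 22048\right) = \left(-18902 + 5072\right) \left(-38519 - 22048\right) = \left(-13830\right) \left(-60567\right) = 837641610$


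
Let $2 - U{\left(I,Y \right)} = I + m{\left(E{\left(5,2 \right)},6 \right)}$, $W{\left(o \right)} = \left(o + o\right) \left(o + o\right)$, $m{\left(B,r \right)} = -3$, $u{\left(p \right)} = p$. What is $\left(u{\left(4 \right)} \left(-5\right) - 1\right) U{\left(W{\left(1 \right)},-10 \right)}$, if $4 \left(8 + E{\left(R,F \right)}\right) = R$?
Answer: $-21$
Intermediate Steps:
$E{\left(R,F \right)} = -8 + \frac{R}{4}$
$W{\left(o \right)} = 4 o^{2}$ ($W{\left(o \right)} = 2 o 2 o = 4 o^{2}$)
$U{\left(I,Y \right)} = 5 - I$ ($U{\left(I,Y \right)} = 2 - \left(I - 3\right) = 2 - \left(-3 + I\right) = 5 - I$)
$\left(u{\left(4 \right)} \left(-5\right) - 1\right) U{\left(W{\left(1 \right)},-10 \right)} = \left(4 \left(-5\right) - 1\right) \left(5 - 4 \cdot 1^{2}\right) = \left(-20 - 1\right) \left(5 - 4 \cdot 1\right) = - 21 \left(5 - 4\right) = \left(-21\right) 1 = -21$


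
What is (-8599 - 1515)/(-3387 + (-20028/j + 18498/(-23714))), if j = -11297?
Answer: 677377711153/226775340840 ≈ 2.9870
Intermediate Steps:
(-8599 - 1515)/(-3387 + (-20028/j + 18498/(-23714))) = (-8599 - 1515)/(-3387 + (-20028/(-11297) + 18498/(-23714))) = -10114/(-3387 + (-20028*(-1/11297) + 18498*(-1/23714))) = -10114/(-3387 + (20028/11297 - 9249/11857)) = -10114/(-3387 + 132986043/133948529) = -10114/(-453550681680/133948529) = -10114*(-133948529/453550681680) = 677377711153/226775340840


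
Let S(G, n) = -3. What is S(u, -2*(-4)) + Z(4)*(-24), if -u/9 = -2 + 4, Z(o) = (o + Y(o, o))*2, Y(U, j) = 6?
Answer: -483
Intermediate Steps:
Z(o) = 12 + 2*o (Z(o) = (o + 6)*2 = (6 + o)*2 = 12 + 2*o)
u = -18 (u = -9*(-2 + 4) = -9*2 = -18)
S(u, -2*(-4)) + Z(4)*(-24) = -3 + (12 + 2*4)*(-24) = -3 + (12 + 8)*(-24) = -3 + 20*(-24) = -3 - 480 = -483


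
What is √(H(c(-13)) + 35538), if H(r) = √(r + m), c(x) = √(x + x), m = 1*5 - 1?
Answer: √(35538 + √(4 + I*√26)) ≈ 188.52 + 0.003*I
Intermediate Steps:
m = 4 (m = 5 - 1 = 4)
c(x) = √2*√x (c(x) = √(2*x) = √2*√x)
H(r) = √(4 + r) (H(r) = √(r + 4) = √(4 + r))
√(H(c(-13)) + 35538) = √(√(4 + √2*√(-13)) + 35538) = √(√(4 + √2*(I*√13)) + 35538) = √(√(4 + I*√26) + 35538) = √(35538 + √(4 + I*√26))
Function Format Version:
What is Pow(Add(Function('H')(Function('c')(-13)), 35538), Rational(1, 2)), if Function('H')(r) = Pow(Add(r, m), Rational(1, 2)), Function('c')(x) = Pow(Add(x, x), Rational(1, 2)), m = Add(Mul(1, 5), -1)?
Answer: Pow(Add(35538, Pow(Add(4, Mul(I, Pow(26, Rational(1, 2)))), Rational(1, 2))), Rational(1, 2)) ≈ Add(188.52, Mul(0.003, I))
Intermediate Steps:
m = 4 (m = Add(5, -1) = 4)
Function('c')(x) = Mul(Pow(2, Rational(1, 2)), Pow(x, Rational(1, 2))) (Function('c')(x) = Pow(Mul(2, x), Rational(1, 2)) = Mul(Pow(2, Rational(1, 2)), Pow(x, Rational(1, 2))))
Function('H')(r) = Pow(Add(4, r), Rational(1, 2)) (Function('H')(r) = Pow(Add(r, 4), Rational(1, 2)) = Pow(Add(4, r), Rational(1, 2)))
Pow(Add(Function('H')(Function('c')(-13)), 35538), Rational(1, 2)) = Pow(Add(Pow(Add(4, Mul(Pow(2, Rational(1, 2)), Pow(-13, Rational(1, 2)))), Rational(1, 2)), 35538), Rational(1, 2)) = Pow(Add(Pow(Add(4, Mul(Pow(2, Rational(1, 2)), Mul(I, Pow(13, Rational(1, 2))))), Rational(1, 2)), 35538), Rational(1, 2)) = Pow(Add(Pow(Add(4, Mul(I, Pow(26, Rational(1, 2)))), Rational(1, 2)), 35538), Rational(1, 2)) = Pow(Add(35538, Pow(Add(4, Mul(I, Pow(26, Rational(1, 2)))), Rational(1, 2))), Rational(1, 2))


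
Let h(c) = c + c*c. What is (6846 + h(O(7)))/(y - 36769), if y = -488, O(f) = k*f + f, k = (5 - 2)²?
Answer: -11816/37257 ≈ -0.31715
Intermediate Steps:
k = 9 (k = 3² = 9)
O(f) = 10*f (O(f) = 9*f + f = 10*f)
h(c) = c + c²
(6846 + h(O(7)))/(y - 36769) = (6846 + (10*7)*(1 + 10*7))/(-488 - 36769) = (6846 + 70*(1 + 70))/(-37257) = (6846 + 70*71)*(-1/37257) = (6846 + 4970)*(-1/37257) = 11816*(-1/37257) = -11816/37257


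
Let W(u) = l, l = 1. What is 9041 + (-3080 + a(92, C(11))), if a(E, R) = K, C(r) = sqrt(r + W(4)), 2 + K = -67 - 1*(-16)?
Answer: 5908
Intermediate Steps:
W(u) = 1
K = -53 (K = -2 + (-67 - 1*(-16)) = -2 + (-67 + 16) = -2 - 51 = -53)
C(r) = sqrt(1 + r) (C(r) = sqrt(r + 1) = sqrt(1 + r))
a(E, R) = -53
9041 + (-3080 + a(92, C(11))) = 9041 + (-3080 - 53) = 9041 - 3133 = 5908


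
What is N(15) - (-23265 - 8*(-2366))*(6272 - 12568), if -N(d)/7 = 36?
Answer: -27306004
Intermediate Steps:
N(d) = -252 (N(d) = -7*36 = -252)
N(15) - (-23265 - 8*(-2366))*(6272 - 12568) = -252 - (-23265 - 8*(-2366))*(6272 - 12568) = -252 - (-23265 + 18928)*(-6296) = -252 - (-4337)*(-6296) = -252 - 1*27305752 = -252 - 27305752 = -27306004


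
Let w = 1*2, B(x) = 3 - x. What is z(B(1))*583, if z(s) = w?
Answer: 1166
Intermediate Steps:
w = 2
z(s) = 2
z(B(1))*583 = 2*583 = 1166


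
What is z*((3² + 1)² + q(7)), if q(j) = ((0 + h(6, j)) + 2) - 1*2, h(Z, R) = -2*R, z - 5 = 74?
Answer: 6794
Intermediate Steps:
z = 79 (z = 5 + 74 = 79)
q(j) = -2*j (q(j) = ((0 - 2*j) + 2) - 1*2 = (-2*j + 2) - 2 = (2 - 2*j) - 2 = -2*j)
z*((3² + 1)² + q(7)) = 79*((3² + 1)² - 2*7) = 79*((9 + 1)² - 14) = 79*(10² - 14) = 79*(100 - 14) = 79*86 = 6794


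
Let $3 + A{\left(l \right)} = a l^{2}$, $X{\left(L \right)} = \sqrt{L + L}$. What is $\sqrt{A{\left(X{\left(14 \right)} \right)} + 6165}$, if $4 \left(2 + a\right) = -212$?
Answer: $\sqrt{4622} \approx 67.985$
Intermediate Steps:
$a = -55$ ($a = -2 + \frac{1}{4} \left(-212\right) = -2 - 53 = -55$)
$X{\left(L \right)} = \sqrt{2} \sqrt{L}$ ($X{\left(L \right)} = \sqrt{2 L} = \sqrt{2} \sqrt{L}$)
$A{\left(l \right)} = -3 - 55 l^{2}$
$\sqrt{A{\left(X{\left(14 \right)} \right)} + 6165} = \sqrt{\left(-3 - 55 \left(\sqrt{2} \sqrt{14}\right)^{2}\right) + 6165} = \sqrt{\left(-3 - 55 \left(2 \sqrt{7}\right)^{2}\right) + 6165} = \sqrt{\left(-3 - 1540\right) + 6165} = \sqrt{-1543 + 6165} = \sqrt{4622}$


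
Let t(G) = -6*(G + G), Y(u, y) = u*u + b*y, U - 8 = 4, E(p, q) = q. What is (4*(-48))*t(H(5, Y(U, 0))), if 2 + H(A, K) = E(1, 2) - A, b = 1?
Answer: -11520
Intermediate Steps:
U = 12 (U = 8 + 4 = 12)
Y(u, y) = y + u² (Y(u, y) = u*u + 1*y = u² + y = y + u²)
H(A, K) = -A (H(A, K) = -2 + (2 - A) = -A)
t(G) = -12*G
(4*(-48))*t(H(5, Y(U, 0))) = (4*(-48))*(-(-12)*5) = -(-2304)*(-5) = -192*60 = -11520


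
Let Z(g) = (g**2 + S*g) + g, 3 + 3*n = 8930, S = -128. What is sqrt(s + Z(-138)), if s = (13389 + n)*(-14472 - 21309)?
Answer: 4*I*sqrt(36594223) ≈ 24197.0*I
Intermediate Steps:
n = 8927/3 (n = -1 + (1/3)*8930 = -1 + 8930/3 = 8927/3 ≈ 2975.7)
Z(g) = g**2 - 127*g (Z(g) = (g**2 - 128*g) + g = g**2 - 127*g)
s = -585544138 (s = (13389 + 8927/3)*(-14472 - 21309) = (49094/3)*(-35781) = -585544138)
sqrt(s + Z(-138)) = sqrt(-585544138 - 138*(-127 - 138)) = sqrt(-585544138 - 138*(-265)) = sqrt(-585544138 + 36570) = sqrt(-585507568) = 4*I*sqrt(36594223)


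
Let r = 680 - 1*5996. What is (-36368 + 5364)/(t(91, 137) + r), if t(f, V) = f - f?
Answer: 7751/1329 ≈ 5.8322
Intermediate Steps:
t(f, V) = 0
r = -5316 (r = 680 - 5996 = -5316)
(-36368 + 5364)/(t(91, 137) + r) = (-36368 + 5364)/(0 - 5316) = -31004/(-5316) = -31004*(-1/5316) = 7751/1329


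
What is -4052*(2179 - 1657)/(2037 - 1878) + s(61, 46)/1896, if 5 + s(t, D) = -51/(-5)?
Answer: -3341926831/251220 ≈ -13303.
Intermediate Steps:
s(t, D) = 26/5 (s(t, D) = -5 - 51/(-5) = -5 - 51*(-⅕) = -5 + 51/5 = 26/5)
-4052*(2179 - 1657)/(2037 - 1878) + s(61, 46)/1896 = -4052*(2179 - 1657)/(2037 - 1878) + (26/5)/1896 = -4052/(159/522) + (26/5)*(1/1896) = -4052/(159*(1/522)) + 13/4740 = -4052/53/174 + 13/4740 = -4052*174/53 + 13/4740 = -705048/53 + 13/4740 = -3341926831/251220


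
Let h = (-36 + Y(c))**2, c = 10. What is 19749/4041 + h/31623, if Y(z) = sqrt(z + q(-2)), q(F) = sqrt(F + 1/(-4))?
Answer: 6583/1347 + (72 - sqrt(2)*sqrt(20 + 3*I))**2/126492 ≈ 4.9212 - 0.00049106*I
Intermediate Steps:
q(F) = sqrt(-1/4 + F) (q(F) = sqrt(F - 1/4) = sqrt(-1/4 + F))
Y(z) = sqrt(z + 3*I/2) (Y(z) = sqrt(z + sqrt(-1 + 4*(-2))/2) = sqrt(z + sqrt(-1 - 8)/2) = sqrt(z + sqrt(-9)/2) = sqrt(z + (3*I)/2) = sqrt(z + 3*I/2))
h = (-36 + sqrt(40 + 6*I)/2)**2 (h = (-36 + sqrt(4*10 + 6*I)/2)**2 = (-36 + sqrt(40 + 6*I)/2)**2 ≈ 1077.7 - 15.53*I)
19749/4041 + h/31623 = 19749/4041 + ((72 - sqrt(2)*sqrt(20 + 3*I))**2/4)/31623 = 19749*(1/4041) + ((72 - sqrt(2)*sqrt(20 + 3*I))**2/4)*(1/31623) = 6583/1347 + (72 - sqrt(2)*sqrt(20 + 3*I))**2/126492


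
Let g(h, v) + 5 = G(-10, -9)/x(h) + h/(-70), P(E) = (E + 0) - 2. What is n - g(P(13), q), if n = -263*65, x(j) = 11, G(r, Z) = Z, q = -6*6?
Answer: -13158549/770 ≈ -17089.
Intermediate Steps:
q = -36
P(E) = -2 + E (P(E) = E - 2 = -2 + E)
g(h, v) = -64/11 - h/70 (g(h, v) = -5 + (-9/11 + h/(-70)) = -5 + (-9*1/11 + h*(-1/70)) = -5 + (-9/11 - h/70) = -64/11 - h/70)
n = -17095
n - g(P(13), q) = -17095 - (-64/11 - (-2 + 13)/70) = -17095 - (-64/11 - 1/70*11) = -17095 - (-64/11 - 11/70) = -17095 - 1*(-4601/770) = -17095 + 4601/770 = -13158549/770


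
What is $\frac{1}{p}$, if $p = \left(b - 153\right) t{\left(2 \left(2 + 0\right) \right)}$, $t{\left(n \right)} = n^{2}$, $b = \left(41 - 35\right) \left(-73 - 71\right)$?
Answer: $- \frac{1}{16272} \approx -6.1455 \cdot 10^{-5}$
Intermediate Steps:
$b = -864$ ($b = 6 \left(-144\right) = -864$)
$p = -16272$ ($p = \left(-864 - 153\right) \left(2 \left(2 + 0\right)\right)^{2} = - 1017 \left(2 \cdot 2\right)^{2} = - 1017 \cdot 4^{2} = \left(-1017\right) 16 = -16272$)
$\frac{1}{p} = \frac{1}{-16272} = - \frac{1}{16272}$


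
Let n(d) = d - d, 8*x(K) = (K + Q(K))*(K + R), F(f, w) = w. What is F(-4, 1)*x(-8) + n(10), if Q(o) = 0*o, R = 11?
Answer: -3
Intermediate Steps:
Q(o) = 0
x(K) = K*(11 + K)/8 (x(K) = ((K + 0)*(K + 11))/8 = (K*(11 + K))/8 = K*(11 + K)/8)
n(d) = 0
F(-4, 1)*x(-8) + n(10) = 1*((1/8)*(-8)*(11 - 8)) + 0 = 1*((1/8)*(-8)*3) + 0 = 1*(-3) + 0 = -3 + 0 = -3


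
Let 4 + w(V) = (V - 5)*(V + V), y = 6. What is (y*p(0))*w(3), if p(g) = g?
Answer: 0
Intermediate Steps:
w(V) = -4 + 2*V*(-5 + V) (w(V) = -4 + (V - 5)*(V + V) = -4 + (-5 + V)*(2*V) = -4 + 2*V*(-5 + V))
(y*p(0))*w(3) = (6*0)*(-4 - 10*3 + 2*3**2) = 0*(-4 - 30 + 2*9) = 0*(-4 - 30 + 18) = 0*(-16) = 0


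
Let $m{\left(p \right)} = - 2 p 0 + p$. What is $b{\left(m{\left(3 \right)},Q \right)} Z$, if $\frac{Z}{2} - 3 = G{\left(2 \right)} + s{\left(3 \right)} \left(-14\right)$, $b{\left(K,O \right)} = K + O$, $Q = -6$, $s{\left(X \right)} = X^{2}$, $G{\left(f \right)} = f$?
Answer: $726$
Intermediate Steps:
$m{\left(p \right)} = p$ ($m{\left(p \right)} = 0 + p = p$)
$Z = -242$ ($Z = 6 + 2 \left(2 + 3^{2} \left(-14\right)\right) = 6 + 2 \left(2 + 9 \left(-14\right)\right) = 6 + 2 \left(2 - 126\right) = 6 + 2 \left(-124\right) = 6 - 248 = -242$)
$b{\left(m{\left(3 \right)},Q \right)} Z = \left(3 - 6\right) \left(-242\right) = \left(-3\right) \left(-242\right) = 726$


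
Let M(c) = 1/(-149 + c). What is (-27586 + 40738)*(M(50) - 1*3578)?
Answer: -1552913632/33 ≈ -4.7058e+7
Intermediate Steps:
(-27586 + 40738)*(M(50) - 1*3578) = (-27586 + 40738)*(1/(-149 + 50) - 1*3578) = 13152*(1/(-99) - 3578) = 13152*(-1/99 - 3578) = 13152*(-354223/99) = -1552913632/33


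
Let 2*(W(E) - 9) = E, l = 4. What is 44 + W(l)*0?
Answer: 44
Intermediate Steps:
W(E) = 9 + E/2
44 + W(l)*0 = 44 + (9 + (1/2)*4)*0 = 44 + (9 + 2)*0 = 44 + 11*0 = 44 + 0 = 44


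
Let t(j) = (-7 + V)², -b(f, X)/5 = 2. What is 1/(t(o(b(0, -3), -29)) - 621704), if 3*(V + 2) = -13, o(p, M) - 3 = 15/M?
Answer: -9/5593736 ≈ -1.6089e-6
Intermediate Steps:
b(f, X) = -10 (b(f, X) = -5*2 = -10)
o(p, M) = 3 + 15/M
V = -19/3 (V = -2 + (⅓)*(-13) = -2 - 13/3 = -19/3 ≈ -6.3333)
t(j) = 1600/9 (t(j) = (-7 - 19/3)² = (-40/3)² = 1600/9)
1/(t(o(b(0, -3), -29)) - 621704) = 1/(1600/9 - 621704) = 1/(-5593736/9) = -9/5593736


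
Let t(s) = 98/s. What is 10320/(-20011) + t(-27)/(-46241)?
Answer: -12882631162/24983873577 ≈ -0.51564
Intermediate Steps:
10320/(-20011) + t(-27)/(-46241) = 10320/(-20011) + (98/(-27))/(-46241) = 10320*(-1/20011) + (98*(-1/27))*(-1/46241) = -10320/20011 - 98/27*(-1/46241) = -10320/20011 + 98/1248507 = -12882631162/24983873577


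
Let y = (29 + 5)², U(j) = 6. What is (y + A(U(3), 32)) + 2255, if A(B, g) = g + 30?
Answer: 3473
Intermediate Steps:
A(B, g) = 30 + g
y = 1156 (y = 34² = 1156)
(y + A(U(3), 32)) + 2255 = (1156 + (30 + 32)) + 2255 = (1156 + 62) + 2255 = 1218 + 2255 = 3473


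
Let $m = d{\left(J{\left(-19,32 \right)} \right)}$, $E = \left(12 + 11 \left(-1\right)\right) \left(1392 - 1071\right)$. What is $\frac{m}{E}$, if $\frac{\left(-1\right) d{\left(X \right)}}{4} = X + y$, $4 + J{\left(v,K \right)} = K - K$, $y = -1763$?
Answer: $\frac{2356}{107} \approx 22.019$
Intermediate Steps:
$J{\left(v,K \right)} = -4$ ($J{\left(v,K \right)} = -4 + \left(K - K\right) = -4 + 0 = -4$)
$d{\left(X \right)} = 7052 - 4 X$ ($d{\left(X \right)} = - 4 \left(X - 1763\right) = - 4 \left(-1763 + X\right) = 7052 - 4 X$)
$E = 321$ ($E = \left(12 - 11\right) 321 = 1 \cdot 321 = 321$)
$m = 7068$ ($m = 7052 - -16 = 7052 + 16 = 7068$)
$\frac{m}{E} = \frac{7068}{321} = 7068 \cdot \frac{1}{321} = \frac{2356}{107}$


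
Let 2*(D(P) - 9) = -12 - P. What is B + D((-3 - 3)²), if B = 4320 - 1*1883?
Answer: 2422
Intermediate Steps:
B = 2437 (B = 4320 - 1883 = 2437)
D(P) = 3 - P/2 (D(P) = 9 + (-12 - P)/2 = 9 + (-6 - P/2) = 3 - P/2)
B + D((-3 - 3)²) = 2437 + (3 - (-3 - 3)²/2) = 2437 + (3 - ½*(-6)²) = 2437 + (3 - ½*36) = 2437 + (3 - 18) = 2437 - 15 = 2422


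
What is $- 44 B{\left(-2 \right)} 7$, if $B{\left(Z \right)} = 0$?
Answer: $0$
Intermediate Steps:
$- 44 B{\left(-2 \right)} 7 = \left(-44\right) 0 \cdot 7 = 0 \cdot 7 = 0$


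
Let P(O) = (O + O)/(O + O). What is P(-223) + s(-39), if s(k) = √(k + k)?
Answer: 1 + I*√78 ≈ 1.0 + 8.8318*I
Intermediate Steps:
s(k) = √2*√k (s(k) = √(2*k) = √2*√k)
P(O) = 1 (P(O) = (2*O)/((2*O)) = (2*O)*(1/(2*O)) = 1)
P(-223) + s(-39) = 1 + √2*√(-39) = 1 + √2*(I*√39) = 1 + I*√78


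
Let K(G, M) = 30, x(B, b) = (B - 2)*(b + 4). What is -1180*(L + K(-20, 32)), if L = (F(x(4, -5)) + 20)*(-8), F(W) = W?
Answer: 134520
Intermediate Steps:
x(B, b) = (-2 + B)*(4 + b)
L = -144 (L = ((-8 - 2*(-5) + 4*4 + 4*(-5)) + 20)*(-8) = ((-8 + 10 + 16 - 20) + 20)*(-8) = (-2 + 20)*(-8) = 18*(-8) = -144)
-1180*(L + K(-20, 32)) = -1180*(-144 + 30) = -1180*(-114) = 134520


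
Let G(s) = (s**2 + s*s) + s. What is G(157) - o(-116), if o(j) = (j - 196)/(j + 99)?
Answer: 840423/17 ≈ 49437.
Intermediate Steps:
G(s) = s + 2*s**2 (G(s) = (s**2 + s**2) + s = 2*s**2 + s = s + 2*s**2)
o(j) = (-196 + j)/(99 + j)
G(157) - o(-116) = 157*(1 + 2*157) - (-196 - 116)/(99 - 116) = 157*(1 + 314) - (-312)/(-17) = 157*315 - (-1)*(-312)/17 = 49455 - 1*312/17 = 49455 - 312/17 = 840423/17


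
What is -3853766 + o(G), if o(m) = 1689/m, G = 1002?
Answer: -1287157281/334 ≈ -3.8538e+6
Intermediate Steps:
-3853766 + o(G) = -3853766 + 1689/1002 = -3853766 + 1689*(1/1002) = -3853766 + 563/334 = -1287157281/334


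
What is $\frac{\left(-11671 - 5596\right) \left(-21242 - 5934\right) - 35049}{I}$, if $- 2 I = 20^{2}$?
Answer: $- \frac{469212943}{200} \approx -2.3461 \cdot 10^{6}$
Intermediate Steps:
$I = -200$ ($I = - \frac{20^{2}}{2} = \left(- \frac{1}{2}\right) 400 = -200$)
$\frac{\left(-11671 - 5596\right) \left(-21242 - 5934\right) - 35049}{I} = \frac{\left(-11671 - 5596\right) \left(-21242 - 5934\right) - 35049}{-200} = \left(\left(-17267\right) \left(-27176\right) - 35049\right) \left(- \frac{1}{200}\right) = \left(469247992 - 35049\right) \left(- \frac{1}{200}\right) = 469212943 \left(- \frac{1}{200}\right) = - \frac{469212943}{200}$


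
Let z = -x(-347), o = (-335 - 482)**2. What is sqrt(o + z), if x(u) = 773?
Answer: 2*sqrt(166679) ≈ 816.53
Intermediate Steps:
o = 667489 (o = (-817)**2 = 667489)
z = -773 (z = -1*773 = -773)
sqrt(o + z) = sqrt(667489 - 773) = sqrt(666716) = 2*sqrt(166679)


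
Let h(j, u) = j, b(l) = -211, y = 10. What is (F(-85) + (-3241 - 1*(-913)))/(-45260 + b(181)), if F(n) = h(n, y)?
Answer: 2413/45471 ≈ 0.053067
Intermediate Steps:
F(n) = n
(F(-85) + (-3241 - 1*(-913)))/(-45260 + b(181)) = (-85 + (-3241 - 1*(-913)))/(-45260 - 211) = (-85 + (-3241 + 913))/(-45471) = (-85 - 2328)*(-1/45471) = -2413*(-1/45471) = 2413/45471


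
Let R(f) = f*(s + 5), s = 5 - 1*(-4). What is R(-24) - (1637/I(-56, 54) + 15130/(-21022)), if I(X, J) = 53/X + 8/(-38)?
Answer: 13969518187/12939041 ≈ 1079.6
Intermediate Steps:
s = 9 (s = 5 + 4 = 9)
R(f) = 14*f (R(f) = f*(9 + 5) = f*14 = 14*f)
I(X, J) = -4/19 + 53/X (I(X, J) = 53/X + 8*(-1/38) = 53/X - 4/19 = -4/19 + 53/X)
R(-24) - (1637/I(-56, 54) + 15130/(-21022)) = 14*(-24) - (1637/(-4/19 + 53/(-56)) + 15130/(-21022)) = -336 - (1637/(-4/19 + 53*(-1/56)) + 15130*(-1/21022)) = -336 - (1637/(-4/19 - 53/56) - 7565/10511) = -336 - (1637/(-1231/1064) - 7565/10511) = -336 - (1637*(-1064/1231) - 7565/10511) = -336 - (-1741768/1231 - 7565/10511) = -336 - 1*(-18317035963/12939041) = -336 + 18317035963/12939041 = 13969518187/12939041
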